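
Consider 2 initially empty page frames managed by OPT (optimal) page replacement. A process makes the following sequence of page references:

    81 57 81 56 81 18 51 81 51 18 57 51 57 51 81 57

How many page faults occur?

8

81 → miss, frames (81)
57 → miss, frames (81 57)
81 → hit
56 → miss, evict 57, frames (81 56)
81 → hit
18 → miss, evict 56, frames (81 18)
51 → miss, evict 18, frames (81 51)
81 → hit
51 → hit
18 → miss, evict 81, frames (51 18)
57 → miss, evict 18, frames (51 57)
51 → hit
57 → hit
51 → hit
81 → miss, evict 51, frames (57 81)
57 → hit
Page faults: 8.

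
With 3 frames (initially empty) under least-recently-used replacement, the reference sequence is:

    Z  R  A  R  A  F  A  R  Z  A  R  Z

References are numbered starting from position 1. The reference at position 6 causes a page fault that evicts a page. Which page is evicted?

pos 1: Z: miss, frames (Z)
pos 2: R: miss, frames (Z R)
pos 3: A: miss, frames (Z R A)
pos 4: R: hit
pos 5: A: hit
pos 6: F: miss, evict Z, frames (R A F)
At position 6, page Z is evicted.

Z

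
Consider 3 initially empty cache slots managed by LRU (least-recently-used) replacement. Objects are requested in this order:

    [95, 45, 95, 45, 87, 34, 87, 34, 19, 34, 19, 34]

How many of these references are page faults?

95 -> fault, frames (95)
45 -> fault, frames (95 45)
95 -> hit
45 -> hit
87 -> fault, frames (95 45 87)
34 -> fault, evict 95, frames (45 87 34)
87 -> hit
34 -> hit
19 -> fault, evict 45, frames (87 34 19)
34 -> hit
19 -> hit
34 -> hit
Page faults: 5.

5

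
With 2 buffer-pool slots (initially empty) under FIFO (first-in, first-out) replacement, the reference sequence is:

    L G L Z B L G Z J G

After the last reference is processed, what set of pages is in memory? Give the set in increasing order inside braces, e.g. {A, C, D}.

{G, J}

L → miss, frames {L}
G → miss, frames {L,G}
L → hit
Z → miss, evict L, frames {G,Z}
B → miss, evict G, frames {Z,B}
L → miss, evict Z, frames {B,L}
G → miss, evict B, frames {L,G}
Z → miss, evict L, frames {G,Z}
J → miss, evict G, frames {Z,J}
G → miss, evict Z, frames {J,G}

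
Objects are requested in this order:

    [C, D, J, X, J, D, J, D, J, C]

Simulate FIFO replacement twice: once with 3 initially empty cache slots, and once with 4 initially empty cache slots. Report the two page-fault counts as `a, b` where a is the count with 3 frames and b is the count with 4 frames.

3 frames: F F F F . . . . . F → 5 faults.
4 frames: F F F F . . . . . . → 4 faults.
4 < 5: adding a frame reduced faults, as is typical.

5, 4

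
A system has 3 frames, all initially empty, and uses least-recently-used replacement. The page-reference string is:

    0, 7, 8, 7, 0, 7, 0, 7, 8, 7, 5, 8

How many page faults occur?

0 -> fault, frames [0]
7 -> fault, frames [0, 7]
8 -> fault, frames [0, 7, 8]
7 -> hit
0 -> hit
7 -> hit
0 -> hit
7 -> hit
8 -> hit
7 -> hit
5 -> fault, evict 0, frames [8, 7, 5]
8 -> hit
Page faults: 4.

4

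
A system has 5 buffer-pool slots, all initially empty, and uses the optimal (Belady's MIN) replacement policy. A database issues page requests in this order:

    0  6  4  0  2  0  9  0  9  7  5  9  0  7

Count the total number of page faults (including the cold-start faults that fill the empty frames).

0: fault, frames [0]
6: fault, frames [0, 6]
4: fault, frames [0, 6, 4]
0: hit
2: fault, frames [0, 6, 4, 2]
0: hit
9: fault, frames [0, 6, 4, 2, 9]
0: hit
9: hit
7: fault, evict 2, frames [0, 6, 4, 9, 7]
5: fault, evict 4, frames [0, 6, 9, 7, 5]
9: hit
0: hit
7: hit
Page faults: 7.

7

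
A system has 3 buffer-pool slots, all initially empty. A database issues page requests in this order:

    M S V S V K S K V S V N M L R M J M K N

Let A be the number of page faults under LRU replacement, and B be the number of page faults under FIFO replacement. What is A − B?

Under LRU: F F F . . F . . . . . F F F F . F . F F → 11 faults.
Under FIFO: F F F . . F . . . . . F F F F . F F F F → 12 faults.
A − B = 11 − 12 = -1.

-1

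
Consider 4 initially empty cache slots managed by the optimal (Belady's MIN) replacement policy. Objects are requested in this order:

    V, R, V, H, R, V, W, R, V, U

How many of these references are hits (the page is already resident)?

5

V → miss, frames {V}
R → miss, frames {V,R}
V → hit
H → miss, frames {V,R,H}
R → hit
V → hit
W → miss, frames {V,R,H,W}
R → hit
V → hit
U → miss, evict W, frames {V,R,H,U}
Hits: 5.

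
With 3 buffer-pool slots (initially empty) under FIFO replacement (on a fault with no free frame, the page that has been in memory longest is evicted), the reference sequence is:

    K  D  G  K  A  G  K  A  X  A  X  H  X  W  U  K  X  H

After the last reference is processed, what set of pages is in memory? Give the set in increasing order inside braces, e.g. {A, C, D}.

K → miss, frames {K}
D → miss, frames {K,D}
G → miss, frames {K,D,G}
K → hit
A → miss, evict K, frames {D,G,A}
G → hit
K → miss, evict D, frames {G,A,K}
A → hit
X → miss, evict G, frames {A,K,X}
A → hit
X → hit
H → miss, evict A, frames {K,X,H}
X → hit
W → miss, evict K, frames {X,H,W}
U → miss, evict X, frames {H,W,U}
K → miss, evict H, frames {W,U,K}
X → miss, evict W, frames {U,K,X}
H → miss, evict U, frames {K,X,H}

{H, K, X}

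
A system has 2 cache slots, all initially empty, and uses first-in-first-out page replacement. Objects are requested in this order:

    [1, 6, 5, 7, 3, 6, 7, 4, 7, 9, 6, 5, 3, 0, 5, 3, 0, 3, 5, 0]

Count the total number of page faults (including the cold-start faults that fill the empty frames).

17

1: fault, frames {1}
6: fault, frames {1,6}
5: fault, evict 1, frames {6,5}
7: fault, evict 6, frames {5,7}
3: fault, evict 5, frames {7,3}
6: fault, evict 7, frames {3,6}
7: fault, evict 3, frames {6,7}
4: fault, evict 6, frames {7,4}
7: hit
9: fault, evict 7, frames {4,9}
6: fault, evict 4, frames {9,6}
5: fault, evict 9, frames {6,5}
3: fault, evict 6, frames {5,3}
0: fault, evict 5, frames {3,0}
5: fault, evict 3, frames {0,5}
3: fault, evict 0, frames {5,3}
0: fault, evict 5, frames {3,0}
3: hit
5: fault, evict 3, frames {0,5}
0: hit
Page faults: 17.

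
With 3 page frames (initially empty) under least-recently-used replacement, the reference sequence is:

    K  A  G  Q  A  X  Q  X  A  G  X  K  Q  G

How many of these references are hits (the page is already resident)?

K -> miss, frames (K)
A -> miss, frames (K A)
G -> miss, frames (K A G)
Q -> miss, evict K, frames (A G Q)
A -> hit
X -> miss, evict G, frames (Q A X)
Q -> hit
X -> hit
A -> hit
G -> miss, evict Q, frames (X A G)
X -> hit
K -> miss, evict A, frames (G X K)
Q -> miss, evict G, frames (X K Q)
G -> miss, evict X, frames (K Q G)
Hits: 5.

5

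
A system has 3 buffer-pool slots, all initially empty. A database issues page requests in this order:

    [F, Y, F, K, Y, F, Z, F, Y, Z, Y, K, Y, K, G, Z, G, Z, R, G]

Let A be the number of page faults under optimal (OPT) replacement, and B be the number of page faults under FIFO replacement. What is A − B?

Under OPT: F F . F . . F . . . . F . . F . . . F . → 7 faults.
Under FIFO: F F . F . . F F F . . F . . F F . . F . → 10 faults.
A − B = 7 − 10 = -3.

-3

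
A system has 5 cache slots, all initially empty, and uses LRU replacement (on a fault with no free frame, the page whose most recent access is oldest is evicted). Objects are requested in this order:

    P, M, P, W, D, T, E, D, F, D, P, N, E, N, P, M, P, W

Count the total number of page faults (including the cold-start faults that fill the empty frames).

P → fault, frames [P]
M → fault, frames [P, M]
P → hit
W → fault, frames [M, P, W]
D → fault, frames [M, P, W, D]
T → fault, frames [M, P, W, D, T]
E → fault, evict M, frames [P, W, D, T, E]
D → hit
F → fault, evict P, frames [W, T, E, D, F]
D → hit
P → fault, evict W, frames [T, E, F, D, P]
N → fault, evict T, frames [E, F, D, P, N]
E → hit
N → hit
P → hit
M → fault, evict F, frames [D, E, N, P, M]
P → hit
W → fault, evict D, frames [E, N, M, P, W]
Page faults: 11.

11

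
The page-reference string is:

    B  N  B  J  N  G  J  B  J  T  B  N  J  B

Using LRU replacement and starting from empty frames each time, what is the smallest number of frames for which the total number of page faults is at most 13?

2

f=1: 14 faults
f=2: 12 faults
f=3: 8 faults
f=4: 6 faults
f=5: 5 faults
Smallest f with faults ≤ 13 is 2.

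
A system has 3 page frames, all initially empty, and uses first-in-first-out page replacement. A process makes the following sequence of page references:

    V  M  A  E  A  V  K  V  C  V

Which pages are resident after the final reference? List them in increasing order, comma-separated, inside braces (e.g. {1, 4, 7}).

{C, K, V}

V → fault, frames [V]
M → fault, frames [V, M]
A → fault, frames [V, M, A]
E → fault, evict V, frames [M, A, E]
A → hit
V → fault, evict M, frames [A, E, V]
K → fault, evict A, frames [E, V, K]
V → hit
C → fault, evict E, frames [V, K, C]
V → hit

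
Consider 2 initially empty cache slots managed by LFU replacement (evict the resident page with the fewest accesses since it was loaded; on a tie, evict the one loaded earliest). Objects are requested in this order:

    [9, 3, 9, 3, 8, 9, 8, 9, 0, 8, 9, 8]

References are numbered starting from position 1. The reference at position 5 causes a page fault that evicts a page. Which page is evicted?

pos 1: 9: fault, frames {9}
pos 2: 3: fault, frames {9,3}
pos 3: 9: hit
pos 4: 3: hit
pos 5: 8: fault, evict 9, frames {3,8}
At position 5, page 9 is evicted.

9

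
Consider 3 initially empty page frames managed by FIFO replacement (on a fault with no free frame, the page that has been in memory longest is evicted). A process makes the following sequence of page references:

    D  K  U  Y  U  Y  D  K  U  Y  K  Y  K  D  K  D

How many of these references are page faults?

10

D: fault, frames {D}
K: fault, frames {D,K}
U: fault, frames {D,K,U}
Y: fault, evict D, frames {K,U,Y}
U: hit
Y: hit
D: fault, evict K, frames {U,Y,D}
K: fault, evict U, frames {Y,D,K}
U: fault, evict Y, frames {D,K,U}
Y: fault, evict D, frames {K,U,Y}
K: hit
Y: hit
K: hit
D: fault, evict K, frames {U,Y,D}
K: fault, evict U, frames {Y,D,K}
D: hit
Page faults: 10.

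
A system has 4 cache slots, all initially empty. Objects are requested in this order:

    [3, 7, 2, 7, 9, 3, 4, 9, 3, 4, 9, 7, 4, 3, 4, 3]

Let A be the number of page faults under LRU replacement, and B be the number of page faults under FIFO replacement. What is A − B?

-2

Under LRU: F F F . F . F . . . . . . . . . → 5 faults.
Under FIFO: F F F . F . F . F . . F . . . . → 7 faults.
A − B = 5 − 7 = -2.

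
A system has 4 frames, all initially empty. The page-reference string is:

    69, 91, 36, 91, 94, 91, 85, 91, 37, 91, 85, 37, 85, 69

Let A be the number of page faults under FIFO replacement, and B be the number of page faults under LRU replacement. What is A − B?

1

Under FIFO: F F F . F . F . F F . . . F → 8 faults.
Under LRU: F F F . F . F . F . . . . F → 7 faults.
A − B = 8 − 7 = 1.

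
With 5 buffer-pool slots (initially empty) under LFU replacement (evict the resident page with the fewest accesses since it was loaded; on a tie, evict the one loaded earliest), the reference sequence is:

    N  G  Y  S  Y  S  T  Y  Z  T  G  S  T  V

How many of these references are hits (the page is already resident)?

7

N → fault, frames {N}
G → fault, frames {N,G}
Y → fault, frames {N,G,Y}
S → fault, frames {N,G,Y,S}
Y → hit
S → hit
T → fault, frames {N,G,Y,S,T}
Y → hit
Z → fault, evict N, frames {G,Y,S,T,Z}
T → hit
G → hit
S → hit
T → hit
V → fault, evict Z, frames {G,Y,S,T,V}
Hits: 7.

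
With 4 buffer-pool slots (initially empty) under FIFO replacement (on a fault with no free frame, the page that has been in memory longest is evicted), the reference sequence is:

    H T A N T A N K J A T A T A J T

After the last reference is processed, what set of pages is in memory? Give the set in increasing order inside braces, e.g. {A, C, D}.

H → fault, frames [H]
T → fault, frames [H, T]
A → fault, frames [H, T, A]
N → fault, frames [H, T, A, N]
T → hit
A → hit
N → hit
K → fault, evict H, frames [T, A, N, K]
J → fault, evict T, frames [A, N, K, J]
A → hit
T → fault, evict A, frames [N, K, J, T]
A → fault, evict N, frames [K, J, T, A]
T → hit
A → hit
J → hit
T → hit

{A, J, K, T}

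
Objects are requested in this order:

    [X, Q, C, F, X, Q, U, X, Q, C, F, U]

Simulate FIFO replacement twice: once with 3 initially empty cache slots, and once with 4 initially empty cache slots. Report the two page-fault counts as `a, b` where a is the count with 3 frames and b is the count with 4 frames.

9, 10

3 frames: F F F F F F F . . F F . → 9 faults.
4 frames: F F F F . . F F F F F F → 10 faults.
10 > 9: adding a frame increased faults — Belady's anomaly.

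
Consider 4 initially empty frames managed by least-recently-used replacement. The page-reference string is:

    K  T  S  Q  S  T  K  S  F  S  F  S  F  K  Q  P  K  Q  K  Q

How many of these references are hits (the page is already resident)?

K -> fault, frames {K}
T -> fault, frames {K,T}
S -> fault, frames {K,T,S}
Q -> fault, frames {K,T,S,Q}
S -> hit
T -> hit
K -> hit
S -> hit
F -> fault, evict Q, frames {T,K,S,F}
S -> hit
F -> hit
S -> hit
F -> hit
K -> hit
Q -> fault, evict T, frames {S,F,K,Q}
P -> fault, evict S, frames {F,K,Q,P}
K -> hit
Q -> hit
K -> hit
Q -> hit
Hits: 13.

13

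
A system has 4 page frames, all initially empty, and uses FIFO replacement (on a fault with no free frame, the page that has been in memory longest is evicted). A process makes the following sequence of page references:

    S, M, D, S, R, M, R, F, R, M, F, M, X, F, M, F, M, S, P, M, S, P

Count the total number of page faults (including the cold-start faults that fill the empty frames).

9

S → miss, frames {S}
M → miss, frames {S,M}
D → miss, frames {S,M,D}
S → hit
R → miss, frames {S,M,D,R}
M → hit
R → hit
F → miss, evict S, frames {M,D,R,F}
R → hit
M → hit
F → hit
M → hit
X → miss, evict M, frames {D,R,F,X}
F → hit
M → miss, evict D, frames {R,F,X,M}
F → hit
M → hit
S → miss, evict R, frames {F,X,M,S}
P → miss, evict F, frames {X,M,S,P}
M → hit
S → hit
P → hit
Page faults: 9.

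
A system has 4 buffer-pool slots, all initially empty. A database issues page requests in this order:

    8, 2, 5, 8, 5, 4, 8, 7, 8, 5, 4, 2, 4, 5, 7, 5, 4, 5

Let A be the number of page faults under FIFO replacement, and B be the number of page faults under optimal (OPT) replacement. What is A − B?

3

Under FIFO: F F F . . F . F F . . F . F . . F . → 9 faults.
Under OPT: F F F . . F . F . . . F . . . . . . → 6 faults.
A − B = 9 − 6 = 3.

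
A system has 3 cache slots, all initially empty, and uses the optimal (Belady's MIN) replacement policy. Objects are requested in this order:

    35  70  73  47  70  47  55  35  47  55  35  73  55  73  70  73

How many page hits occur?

35: miss, frames [35]
70: miss, frames [35, 70]
73: miss, frames [35, 70, 73]
47: miss, evict 73, frames [35, 70, 47]
70: hit
47: hit
55: miss, evict 70, frames [35, 47, 55]
35: hit
47: hit
55: hit
35: hit
73: miss, evict 47, frames [35, 55, 73]
55: hit
73: hit
70: miss, evict 55, frames [35, 73, 70]
73: hit
Hits: 9.

9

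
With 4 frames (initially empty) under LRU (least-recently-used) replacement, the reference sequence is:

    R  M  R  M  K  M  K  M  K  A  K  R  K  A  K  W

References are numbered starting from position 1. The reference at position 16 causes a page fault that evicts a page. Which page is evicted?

M

pos 1: R: miss, frames (R)
pos 2: M: miss, frames (R M)
pos 3: R: hit
pos 4: M: hit
pos 5: K: miss, frames (R M K)
pos 6: M: hit
pos 7: K: hit
pos 8: M: hit
pos 9: K: hit
pos 10: A: miss, frames (R M K A)
pos 11: K: hit
pos 12: R: hit
pos 13: K: hit
pos 14: A: hit
pos 15: K: hit
pos 16: W: miss, evict M, frames (R A K W)
At position 16, page M is evicted.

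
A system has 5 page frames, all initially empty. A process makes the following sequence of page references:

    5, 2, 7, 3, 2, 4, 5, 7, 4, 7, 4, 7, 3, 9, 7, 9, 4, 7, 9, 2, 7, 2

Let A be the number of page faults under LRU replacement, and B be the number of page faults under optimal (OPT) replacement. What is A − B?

Under LRU: F F F F . F . . . . . . . F . . . . . F . . → 7 faults.
Under OPT: F F F F . F . . . . . . . F . . . . . . . . → 6 faults.
A − B = 7 − 6 = 1.

1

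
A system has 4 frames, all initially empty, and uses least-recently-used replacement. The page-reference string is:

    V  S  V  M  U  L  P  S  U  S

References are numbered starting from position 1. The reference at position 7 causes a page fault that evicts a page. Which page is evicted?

pos 1: V -> miss, frames (V)
pos 2: S -> miss, frames (V S)
pos 3: V -> hit
pos 4: M -> miss, frames (S V M)
pos 5: U -> miss, frames (S V M U)
pos 6: L -> miss, evict S, frames (V M U L)
pos 7: P -> miss, evict V, frames (M U L P)
At position 7, page V is evicted.

V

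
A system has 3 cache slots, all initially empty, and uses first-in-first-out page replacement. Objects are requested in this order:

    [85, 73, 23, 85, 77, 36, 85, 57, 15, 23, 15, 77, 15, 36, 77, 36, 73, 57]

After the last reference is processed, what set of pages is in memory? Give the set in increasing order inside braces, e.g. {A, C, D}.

85: fault, frames (85)
73: fault, frames (85 73)
23: fault, frames (85 73 23)
85: hit
77: fault, evict 85, frames (73 23 77)
36: fault, evict 73, frames (23 77 36)
85: fault, evict 23, frames (77 36 85)
57: fault, evict 77, frames (36 85 57)
15: fault, evict 36, frames (85 57 15)
23: fault, evict 85, frames (57 15 23)
15: hit
77: fault, evict 57, frames (15 23 77)
15: hit
36: fault, evict 15, frames (23 77 36)
77: hit
36: hit
73: fault, evict 23, frames (77 36 73)
57: fault, evict 77, frames (36 73 57)

{36, 57, 73}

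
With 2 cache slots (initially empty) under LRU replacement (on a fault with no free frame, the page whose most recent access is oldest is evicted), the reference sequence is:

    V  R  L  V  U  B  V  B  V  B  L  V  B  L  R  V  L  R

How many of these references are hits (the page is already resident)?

3

V -> fault, frames [V]
R -> fault, frames [V, R]
L -> fault, evict V, frames [R, L]
V -> fault, evict R, frames [L, V]
U -> fault, evict L, frames [V, U]
B -> fault, evict V, frames [U, B]
V -> fault, evict U, frames [B, V]
B -> hit
V -> hit
B -> hit
L -> fault, evict V, frames [B, L]
V -> fault, evict B, frames [L, V]
B -> fault, evict L, frames [V, B]
L -> fault, evict V, frames [B, L]
R -> fault, evict B, frames [L, R]
V -> fault, evict L, frames [R, V]
L -> fault, evict R, frames [V, L]
R -> fault, evict V, frames [L, R]
Hits: 3.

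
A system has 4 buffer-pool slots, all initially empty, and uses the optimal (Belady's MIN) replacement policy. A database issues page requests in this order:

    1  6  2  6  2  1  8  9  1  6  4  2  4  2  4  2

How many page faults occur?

6

1 -> miss, frames {1}
6 -> miss, frames {1,6}
2 -> miss, frames {1,6,2}
6 -> hit
2 -> hit
1 -> hit
8 -> miss, frames {1,6,2,8}
9 -> miss, evict 8, frames {1,6,2,9}
1 -> hit
6 -> hit
4 -> miss, evict 9, frames {1,6,2,4}
2 -> hit
4 -> hit
2 -> hit
4 -> hit
2 -> hit
Page faults: 6.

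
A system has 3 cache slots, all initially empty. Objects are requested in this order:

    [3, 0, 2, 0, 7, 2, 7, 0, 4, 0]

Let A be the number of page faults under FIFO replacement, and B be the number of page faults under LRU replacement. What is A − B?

1

Under FIFO: F F F . F . . . F F → 6 faults.
Under LRU: F F F . F . . . F . → 5 faults.
A − B = 6 − 5 = 1.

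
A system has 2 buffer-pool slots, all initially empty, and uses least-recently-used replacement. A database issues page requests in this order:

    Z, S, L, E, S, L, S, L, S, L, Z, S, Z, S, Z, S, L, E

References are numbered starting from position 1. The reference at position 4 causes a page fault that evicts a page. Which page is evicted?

S

pos 1: Z → miss, frames {Z}
pos 2: S → miss, frames {Z,S}
pos 3: L → miss, evict Z, frames {S,L}
pos 4: E → miss, evict S, frames {L,E}
At position 4, page S is evicted.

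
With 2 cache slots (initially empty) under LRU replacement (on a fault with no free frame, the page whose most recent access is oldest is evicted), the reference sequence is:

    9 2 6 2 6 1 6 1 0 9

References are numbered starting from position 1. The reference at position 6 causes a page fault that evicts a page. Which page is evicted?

pos 1: 9 -> miss, frames {9}
pos 2: 2 -> miss, frames {9,2}
pos 3: 6 -> miss, evict 9, frames {2,6}
pos 4: 2 -> hit
pos 5: 6 -> hit
pos 6: 1 -> miss, evict 2, frames {6,1}
At position 6, page 2 is evicted.

2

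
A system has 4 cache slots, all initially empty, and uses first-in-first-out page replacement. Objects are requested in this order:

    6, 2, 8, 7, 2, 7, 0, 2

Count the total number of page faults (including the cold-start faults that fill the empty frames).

6 → miss, frames (6)
2 → miss, frames (6 2)
8 → miss, frames (6 2 8)
7 → miss, frames (6 2 8 7)
2 → hit
7 → hit
0 → miss, evict 6, frames (2 8 7 0)
2 → hit
Page faults: 5.

5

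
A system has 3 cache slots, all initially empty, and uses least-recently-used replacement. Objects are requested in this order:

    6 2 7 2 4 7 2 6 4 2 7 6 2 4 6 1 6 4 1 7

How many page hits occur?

6 -> miss, frames [6]
2 -> miss, frames [6, 2]
7 -> miss, frames [6, 2, 7]
2 -> hit
4 -> miss, evict 6, frames [7, 2, 4]
7 -> hit
2 -> hit
6 -> miss, evict 4, frames [7, 2, 6]
4 -> miss, evict 7, frames [2, 6, 4]
2 -> hit
7 -> miss, evict 6, frames [4, 2, 7]
6 -> miss, evict 4, frames [2, 7, 6]
2 -> hit
4 -> miss, evict 7, frames [6, 2, 4]
6 -> hit
1 -> miss, evict 2, frames [4, 6, 1]
6 -> hit
4 -> hit
1 -> hit
7 -> miss, evict 6, frames [4, 1, 7]
Hits: 9.

9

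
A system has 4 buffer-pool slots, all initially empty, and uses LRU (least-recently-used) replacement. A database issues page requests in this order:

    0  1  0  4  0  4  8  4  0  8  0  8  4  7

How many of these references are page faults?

5

0: fault, frames (0)
1: fault, frames (0 1)
0: hit
4: fault, frames (1 0 4)
0: hit
4: hit
8: fault, frames (1 0 4 8)
4: hit
0: hit
8: hit
0: hit
8: hit
4: hit
7: fault, evict 1, frames (0 8 4 7)
Page faults: 5.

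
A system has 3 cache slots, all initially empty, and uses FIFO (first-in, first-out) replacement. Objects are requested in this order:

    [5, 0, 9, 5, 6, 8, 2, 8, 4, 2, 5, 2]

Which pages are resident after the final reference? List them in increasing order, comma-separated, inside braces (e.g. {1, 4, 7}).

{2, 4, 5}

5 → fault, frames (5)
0 → fault, frames (5 0)
9 → fault, frames (5 0 9)
5 → hit
6 → fault, evict 5, frames (0 9 6)
8 → fault, evict 0, frames (9 6 8)
2 → fault, evict 9, frames (6 8 2)
8 → hit
4 → fault, evict 6, frames (8 2 4)
2 → hit
5 → fault, evict 8, frames (2 4 5)
2 → hit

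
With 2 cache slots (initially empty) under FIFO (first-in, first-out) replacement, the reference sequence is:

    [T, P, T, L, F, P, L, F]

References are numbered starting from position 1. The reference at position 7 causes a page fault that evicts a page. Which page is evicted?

F

pos 1: T → fault, frames (T)
pos 2: P → fault, frames (T P)
pos 3: T → hit
pos 4: L → fault, evict T, frames (P L)
pos 5: F → fault, evict P, frames (L F)
pos 6: P → fault, evict L, frames (F P)
pos 7: L → fault, evict F, frames (P L)
At position 7, page F is evicted.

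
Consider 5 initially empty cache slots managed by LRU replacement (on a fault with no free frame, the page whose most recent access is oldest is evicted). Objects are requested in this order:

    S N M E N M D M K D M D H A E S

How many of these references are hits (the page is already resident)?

S → miss, frames {S}
N → miss, frames {S,N}
M → miss, frames {S,N,M}
E → miss, frames {S,N,M,E}
N → hit
M → hit
D → miss, frames {S,E,N,M,D}
M → hit
K → miss, evict S, frames {E,N,D,M,K}
D → hit
M → hit
D → hit
H → miss, evict E, frames {N,K,M,D,H}
A → miss, evict N, frames {K,M,D,H,A}
E → miss, evict K, frames {M,D,H,A,E}
S → miss, evict M, frames {D,H,A,E,S}
Hits: 6.

6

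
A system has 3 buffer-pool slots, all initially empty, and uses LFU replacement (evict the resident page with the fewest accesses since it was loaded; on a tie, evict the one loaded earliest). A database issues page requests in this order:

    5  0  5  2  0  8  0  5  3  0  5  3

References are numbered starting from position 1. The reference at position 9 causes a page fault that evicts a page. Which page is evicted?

pos 1: 5: miss, frames (5)
pos 2: 0: miss, frames (5 0)
pos 3: 5: hit
pos 4: 2: miss, frames (5 0 2)
pos 5: 0: hit
pos 6: 8: miss, evict 2, frames (5 0 8)
pos 7: 0: hit
pos 8: 5: hit
pos 9: 3: miss, evict 8, frames (5 0 3)
At position 9, page 8 is evicted.

8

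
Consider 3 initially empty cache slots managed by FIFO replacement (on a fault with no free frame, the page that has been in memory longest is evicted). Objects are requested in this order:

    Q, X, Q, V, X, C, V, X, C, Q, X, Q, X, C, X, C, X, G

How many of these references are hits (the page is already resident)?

Q: miss, frames {Q}
X: miss, frames {Q,X}
Q: hit
V: miss, frames {Q,X,V}
X: hit
C: miss, evict Q, frames {X,V,C}
V: hit
X: hit
C: hit
Q: miss, evict X, frames {V,C,Q}
X: miss, evict V, frames {C,Q,X}
Q: hit
X: hit
C: hit
X: hit
C: hit
X: hit
G: miss, evict C, frames {Q,X,G}
Hits: 11.

11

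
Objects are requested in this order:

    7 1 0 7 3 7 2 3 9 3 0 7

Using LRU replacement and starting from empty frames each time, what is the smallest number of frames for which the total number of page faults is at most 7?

5

f=1: 12 faults
f=2: 10 faults
f=3: 8 faults
f=4: 8 faults
f=5: 6 faults
f=6: 6 faults
Smallest f with faults ≤ 7 is 5.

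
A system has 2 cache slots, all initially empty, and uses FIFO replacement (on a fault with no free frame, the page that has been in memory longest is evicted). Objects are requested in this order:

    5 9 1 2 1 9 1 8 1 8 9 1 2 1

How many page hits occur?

5 → miss, frames (5)
9 → miss, frames (5 9)
1 → miss, evict 5, frames (9 1)
2 → miss, evict 9, frames (1 2)
1 → hit
9 → miss, evict 1, frames (2 9)
1 → miss, evict 2, frames (9 1)
8 → miss, evict 9, frames (1 8)
1 → hit
8 → hit
9 → miss, evict 1, frames (8 9)
1 → miss, evict 8, frames (9 1)
2 → miss, evict 9, frames (1 2)
1 → hit
Hits: 4.

4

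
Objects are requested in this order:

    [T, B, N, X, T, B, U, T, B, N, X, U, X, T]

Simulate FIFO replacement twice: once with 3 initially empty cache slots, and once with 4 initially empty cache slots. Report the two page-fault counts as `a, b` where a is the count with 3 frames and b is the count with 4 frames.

10, 11

3 frames: F F F F F F F . . F F . . F → 10 faults.
4 frames: F F F F . . F F F F F F . F → 11 faults.
11 > 10: adding a frame increased faults — Belady's anomaly.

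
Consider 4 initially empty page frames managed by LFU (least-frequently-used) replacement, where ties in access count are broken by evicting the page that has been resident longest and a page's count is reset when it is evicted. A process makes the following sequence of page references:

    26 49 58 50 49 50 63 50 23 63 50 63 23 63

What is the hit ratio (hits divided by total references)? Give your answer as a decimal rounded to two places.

26 → miss, frames {26}
49 → miss, frames {26,49}
58 → miss, frames {26,49,58}
50 → miss, frames {26,49,58,50}
49 → hit
50 → hit
63 → miss, evict 26, frames {49,58,50,63}
50 → hit
23 → miss, evict 58, frames {49,50,63,23}
63 → hit
50 → hit
63 → hit
23 → hit
63 → hit
Hits: 8 of 14 references → 8/14 = 0.5714.

0.57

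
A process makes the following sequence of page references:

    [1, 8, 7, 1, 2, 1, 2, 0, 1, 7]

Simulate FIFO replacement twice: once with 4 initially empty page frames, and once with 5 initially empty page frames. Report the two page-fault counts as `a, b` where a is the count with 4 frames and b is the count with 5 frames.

4 frames: F F F . F . . F F . → 6 faults.
5 frames: F F F . F . . F . . → 5 faults.
5 < 6: adding a frame reduced faults, as is typical.

6, 5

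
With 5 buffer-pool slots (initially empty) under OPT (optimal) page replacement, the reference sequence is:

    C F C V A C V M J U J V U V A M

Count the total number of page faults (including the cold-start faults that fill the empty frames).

C: miss, frames [C]
F: miss, frames [C, F]
C: hit
V: miss, frames [C, F, V]
A: miss, frames [C, F, V, A]
C: hit
V: hit
M: miss, frames [C, F, V, A, M]
J: miss, evict F, frames [C, V, A, M, J]
U: miss, evict C, frames [V, A, M, J, U]
J: hit
V: hit
U: hit
V: hit
A: hit
M: hit
Page faults: 7.

7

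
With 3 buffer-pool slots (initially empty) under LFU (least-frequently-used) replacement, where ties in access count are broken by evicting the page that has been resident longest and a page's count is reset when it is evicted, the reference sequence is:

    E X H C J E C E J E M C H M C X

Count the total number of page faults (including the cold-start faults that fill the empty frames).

12

E → miss, frames [E]
X → miss, frames [E, X]
H → miss, frames [E, X, H]
C → miss, evict E, frames [X, H, C]
J → miss, evict X, frames [H, C, J]
E → miss, evict H, frames [C, J, E]
C → hit
E → hit
J → hit
E → hit
M → miss, evict C, frames [J, E, M]
C → miss, evict M, frames [J, E, C]
H → miss, evict C, frames [J, E, H]
M → miss, evict H, frames [J, E, M]
C → miss, evict M, frames [J, E, C]
X → miss, evict C, frames [J, E, X]
Page faults: 12.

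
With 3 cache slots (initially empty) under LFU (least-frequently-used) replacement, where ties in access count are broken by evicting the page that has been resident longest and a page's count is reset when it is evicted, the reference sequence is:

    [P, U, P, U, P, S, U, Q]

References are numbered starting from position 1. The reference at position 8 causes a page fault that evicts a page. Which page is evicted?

pos 1: P -> miss, frames [P]
pos 2: U -> miss, frames [P, U]
pos 3: P -> hit
pos 4: U -> hit
pos 5: P -> hit
pos 6: S -> miss, frames [P, U, S]
pos 7: U -> hit
pos 8: Q -> miss, evict S, frames [P, U, Q]
At position 8, page S is evicted.

S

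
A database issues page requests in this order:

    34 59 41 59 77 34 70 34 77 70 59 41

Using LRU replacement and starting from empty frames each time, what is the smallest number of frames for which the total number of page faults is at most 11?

2

f=1: 12 faults
f=2: 10 faults
f=3: 8 faults
f=4: 6 faults
f=5: 5 faults
Smallest f with faults ≤ 11 is 2.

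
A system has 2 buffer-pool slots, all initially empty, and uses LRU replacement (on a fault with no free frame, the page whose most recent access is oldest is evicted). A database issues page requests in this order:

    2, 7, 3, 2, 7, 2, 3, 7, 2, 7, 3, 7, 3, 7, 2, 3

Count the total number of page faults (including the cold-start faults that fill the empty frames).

2 -> fault, frames [2]
7 -> fault, frames [2, 7]
3 -> fault, evict 2, frames [7, 3]
2 -> fault, evict 7, frames [3, 2]
7 -> fault, evict 3, frames [2, 7]
2 -> hit
3 -> fault, evict 7, frames [2, 3]
7 -> fault, evict 2, frames [3, 7]
2 -> fault, evict 3, frames [7, 2]
7 -> hit
3 -> fault, evict 2, frames [7, 3]
7 -> hit
3 -> hit
7 -> hit
2 -> fault, evict 3, frames [7, 2]
3 -> fault, evict 7, frames [2, 3]
Page faults: 11.

11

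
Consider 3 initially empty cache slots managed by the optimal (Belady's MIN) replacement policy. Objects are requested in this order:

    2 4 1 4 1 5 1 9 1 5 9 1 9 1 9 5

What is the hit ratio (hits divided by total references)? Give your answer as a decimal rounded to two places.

2: fault, frames [2]
4: fault, frames [2, 4]
1: fault, frames [2, 4, 1]
4: hit
1: hit
5: fault, evict 4, frames [2, 1, 5]
1: hit
9: fault, evict 2, frames [1, 5, 9]
1: hit
5: hit
9: hit
1: hit
9: hit
1: hit
9: hit
5: hit
Hits: 11 of 16 references → 11/16 = 0.6875.

0.69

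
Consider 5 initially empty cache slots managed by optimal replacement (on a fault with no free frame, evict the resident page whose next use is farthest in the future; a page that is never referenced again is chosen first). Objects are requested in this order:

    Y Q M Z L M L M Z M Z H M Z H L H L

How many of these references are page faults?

6

Y: miss, frames {Y}
Q: miss, frames {Y,Q}
M: miss, frames {Y,Q,M}
Z: miss, frames {Y,Q,M,Z}
L: miss, frames {Y,Q,M,Z,L}
M: hit
L: hit
M: hit
Z: hit
M: hit
Z: hit
H: miss, evict Q, frames {Y,M,Z,L,H}
M: hit
Z: hit
H: hit
L: hit
H: hit
L: hit
Page faults: 6.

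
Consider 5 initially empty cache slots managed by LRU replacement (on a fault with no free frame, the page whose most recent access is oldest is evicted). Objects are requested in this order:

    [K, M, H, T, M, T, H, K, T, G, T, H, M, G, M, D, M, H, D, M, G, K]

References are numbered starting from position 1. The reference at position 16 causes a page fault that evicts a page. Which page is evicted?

K

pos 1: K → miss, frames [K]
pos 2: M → miss, frames [K, M]
pos 3: H → miss, frames [K, M, H]
pos 4: T → miss, frames [K, M, H, T]
pos 5: M → hit
pos 6: T → hit
pos 7: H → hit
pos 8: K → hit
pos 9: T → hit
pos 10: G → miss, frames [M, H, K, T, G]
pos 11: T → hit
pos 12: H → hit
pos 13: M → hit
pos 14: G → hit
pos 15: M → hit
pos 16: D → miss, evict K, frames [T, H, G, M, D]
At position 16, page K is evicted.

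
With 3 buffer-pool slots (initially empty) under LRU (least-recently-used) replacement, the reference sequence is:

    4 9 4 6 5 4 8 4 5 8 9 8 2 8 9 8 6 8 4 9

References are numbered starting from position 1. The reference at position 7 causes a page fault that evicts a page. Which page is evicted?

6

pos 1: 4 -> fault, frames (4)
pos 2: 9 -> fault, frames (4 9)
pos 3: 4 -> hit
pos 4: 6 -> fault, frames (9 4 6)
pos 5: 5 -> fault, evict 9, frames (4 6 5)
pos 6: 4 -> hit
pos 7: 8 -> fault, evict 6, frames (5 4 8)
At position 7, page 6 is evicted.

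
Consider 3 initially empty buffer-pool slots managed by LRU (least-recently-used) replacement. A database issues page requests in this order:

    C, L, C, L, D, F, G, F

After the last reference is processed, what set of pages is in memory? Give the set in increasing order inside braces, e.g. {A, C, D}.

C: fault, frames {C}
L: fault, frames {C,L}
C: hit
L: hit
D: fault, frames {C,L,D}
F: fault, evict C, frames {L,D,F}
G: fault, evict L, frames {D,F,G}
F: hit

{D, F, G}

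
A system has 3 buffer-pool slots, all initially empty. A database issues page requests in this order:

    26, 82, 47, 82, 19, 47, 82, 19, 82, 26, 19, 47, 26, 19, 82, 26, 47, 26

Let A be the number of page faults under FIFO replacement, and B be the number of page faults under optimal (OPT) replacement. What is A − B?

1

Under FIFO: F F F . F . . . . F . . . . F . F . → 7 faults.
Under OPT: F F F . F . . . . F . . . . F . . . → 6 faults.
A − B = 7 − 6 = 1.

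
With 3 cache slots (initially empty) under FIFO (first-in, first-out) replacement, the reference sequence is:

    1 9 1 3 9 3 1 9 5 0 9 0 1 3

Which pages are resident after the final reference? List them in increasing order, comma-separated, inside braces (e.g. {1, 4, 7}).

1 -> miss, frames [1]
9 -> miss, frames [1, 9]
1 -> hit
3 -> miss, frames [1, 9, 3]
9 -> hit
3 -> hit
1 -> hit
9 -> hit
5 -> miss, evict 1, frames [9, 3, 5]
0 -> miss, evict 9, frames [3, 5, 0]
9 -> miss, evict 3, frames [5, 0, 9]
0 -> hit
1 -> miss, evict 5, frames [0, 9, 1]
3 -> miss, evict 0, frames [9, 1, 3]

{1, 3, 9}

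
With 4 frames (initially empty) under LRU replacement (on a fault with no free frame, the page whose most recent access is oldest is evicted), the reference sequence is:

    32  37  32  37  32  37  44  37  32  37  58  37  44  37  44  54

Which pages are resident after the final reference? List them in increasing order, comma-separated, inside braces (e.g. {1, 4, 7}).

{37, 44, 54, 58}

32 -> miss, frames [32]
37 -> miss, frames [32, 37]
32 -> hit
37 -> hit
32 -> hit
37 -> hit
44 -> miss, frames [32, 37, 44]
37 -> hit
32 -> hit
37 -> hit
58 -> miss, frames [44, 32, 37, 58]
37 -> hit
44 -> hit
37 -> hit
44 -> hit
54 -> miss, evict 32, frames [58, 37, 44, 54]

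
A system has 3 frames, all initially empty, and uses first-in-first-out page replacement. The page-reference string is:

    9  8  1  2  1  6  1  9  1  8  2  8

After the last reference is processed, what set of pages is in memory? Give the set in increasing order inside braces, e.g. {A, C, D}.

9 -> fault, frames (9)
8 -> fault, frames (9 8)
1 -> fault, frames (9 8 1)
2 -> fault, evict 9, frames (8 1 2)
1 -> hit
6 -> fault, evict 8, frames (1 2 6)
1 -> hit
9 -> fault, evict 1, frames (2 6 9)
1 -> fault, evict 2, frames (6 9 1)
8 -> fault, evict 6, frames (9 1 8)
2 -> fault, evict 9, frames (1 8 2)
8 -> hit

{1, 2, 8}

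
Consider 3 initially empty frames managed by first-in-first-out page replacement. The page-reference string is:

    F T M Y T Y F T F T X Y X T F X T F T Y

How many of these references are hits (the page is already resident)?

F -> miss, frames (F)
T -> miss, frames (F T)
M -> miss, frames (F T M)
Y -> miss, evict F, frames (T M Y)
T -> hit
Y -> hit
F -> miss, evict T, frames (M Y F)
T -> miss, evict M, frames (Y F T)
F -> hit
T -> hit
X -> miss, evict Y, frames (F T X)
Y -> miss, evict F, frames (T X Y)
X -> hit
T -> hit
F -> miss, evict T, frames (X Y F)
X -> hit
T -> miss, evict X, frames (Y F T)
F -> hit
T -> hit
Y -> hit
Hits: 10.

10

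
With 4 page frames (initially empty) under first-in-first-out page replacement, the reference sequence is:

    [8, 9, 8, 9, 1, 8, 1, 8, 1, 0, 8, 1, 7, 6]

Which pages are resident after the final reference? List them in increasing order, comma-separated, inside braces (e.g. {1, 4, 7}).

8 -> miss, frames {8}
9 -> miss, frames {8,9}
8 -> hit
9 -> hit
1 -> miss, frames {8,9,1}
8 -> hit
1 -> hit
8 -> hit
1 -> hit
0 -> miss, frames {8,9,1,0}
8 -> hit
1 -> hit
7 -> miss, evict 8, frames {9,1,0,7}
6 -> miss, evict 9, frames {1,0,7,6}

{0, 1, 6, 7}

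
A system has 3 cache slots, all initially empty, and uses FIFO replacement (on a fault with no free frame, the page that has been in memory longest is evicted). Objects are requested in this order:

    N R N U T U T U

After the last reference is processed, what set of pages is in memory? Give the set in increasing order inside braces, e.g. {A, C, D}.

{R, T, U}

N → miss, frames [N]
R → miss, frames [N, R]
N → hit
U → miss, frames [N, R, U]
T → miss, evict N, frames [R, U, T]
U → hit
T → hit
U → hit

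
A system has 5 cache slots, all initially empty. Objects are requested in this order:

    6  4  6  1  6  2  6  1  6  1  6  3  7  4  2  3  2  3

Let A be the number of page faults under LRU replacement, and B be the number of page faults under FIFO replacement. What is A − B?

2

Under LRU: F F . F . F . . . . . F F F F . . . → 8 faults.
Under FIFO: F F . F . F . . . . . F F . . . . . → 6 faults.
A − B = 8 − 6 = 2.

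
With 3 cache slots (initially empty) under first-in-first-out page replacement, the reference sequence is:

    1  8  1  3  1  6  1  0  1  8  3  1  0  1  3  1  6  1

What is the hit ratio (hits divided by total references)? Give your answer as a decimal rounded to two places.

0.39

1 → fault, frames [1]
8 → fault, frames [1, 8]
1 → hit
3 → fault, frames [1, 8, 3]
1 → hit
6 → fault, evict 1, frames [8, 3, 6]
1 → fault, evict 8, frames [3, 6, 1]
0 → fault, evict 3, frames [6, 1, 0]
1 → hit
8 → fault, evict 6, frames [1, 0, 8]
3 → fault, evict 1, frames [0, 8, 3]
1 → fault, evict 0, frames [8, 3, 1]
0 → fault, evict 8, frames [3, 1, 0]
1 → hit
3 → hit
1 → hit
6 → fault, evict 3, frames [1, 0, 6]
1 → hit
Hits: 7 of 18 references → 7/18 = 0.3889.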